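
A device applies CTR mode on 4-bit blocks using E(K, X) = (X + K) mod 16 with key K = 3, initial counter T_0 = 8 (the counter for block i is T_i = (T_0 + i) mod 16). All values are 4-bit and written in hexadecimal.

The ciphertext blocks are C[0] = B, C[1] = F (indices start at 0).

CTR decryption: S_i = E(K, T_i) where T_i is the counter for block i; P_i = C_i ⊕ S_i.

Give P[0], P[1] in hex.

P[0]: T = 8, S = E(K, T) = B; B ⊕ B = 0.
P[1]: T = 9, S = E(K, T) = C; F ⊕ C = 3.

P[0] = 0, P[1] = 3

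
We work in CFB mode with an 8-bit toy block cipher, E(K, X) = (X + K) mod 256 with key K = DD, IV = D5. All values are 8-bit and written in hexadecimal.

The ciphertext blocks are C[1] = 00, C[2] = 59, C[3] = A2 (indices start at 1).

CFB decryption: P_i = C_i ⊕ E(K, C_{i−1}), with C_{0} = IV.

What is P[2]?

P[2]: E(K, 00) = DD; 59 ⊕ DD = 84.

P[2] = 84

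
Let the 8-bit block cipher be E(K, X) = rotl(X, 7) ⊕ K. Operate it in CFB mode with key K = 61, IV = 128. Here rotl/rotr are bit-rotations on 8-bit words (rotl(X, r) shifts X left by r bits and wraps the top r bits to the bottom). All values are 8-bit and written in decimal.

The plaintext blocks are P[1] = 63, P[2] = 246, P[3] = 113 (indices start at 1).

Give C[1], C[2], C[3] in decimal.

CFB encryption: C_i = P_i ⊕ E(K, C_{i−1}), with C_{0} = IV.
C[1]: E(K, 128) = 125; 63 ⊕ 125 = 66.
C[2]: E(K, 66) = 28; 246 ⊕ 28 = 234.
C[3]: E(K, 234) = 72; 113 ⊕ 72 = 57.

C[1] = 66, C[2] = 234, C[3] = 57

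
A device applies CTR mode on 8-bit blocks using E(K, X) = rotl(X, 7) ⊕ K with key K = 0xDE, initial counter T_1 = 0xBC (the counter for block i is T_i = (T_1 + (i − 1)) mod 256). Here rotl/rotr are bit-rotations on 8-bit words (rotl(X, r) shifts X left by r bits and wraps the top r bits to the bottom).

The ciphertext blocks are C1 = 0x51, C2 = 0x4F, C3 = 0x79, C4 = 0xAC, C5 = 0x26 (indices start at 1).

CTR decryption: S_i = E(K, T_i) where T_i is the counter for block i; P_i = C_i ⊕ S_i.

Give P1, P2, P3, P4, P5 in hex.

P1 = 0xD1, P2 = 0x4F, P3 = 0xF8, P4 = 0xAD, P5 = 0x98

P1: T = 0xBC, S = E(K, T) = 0x80; 0x51 ⊕ 0x80 = 0xD1.
P2: T = 0xBD, S = E(K, T) = 0x00; 0x4F ⊕ 0x00 = 0x4F.
P3: T = 0xBE, S = E(K, T) = 0x81; 0x79 ⊕ 0x81 = 0xF8.
P4: T = 0xBF, S = E(K, T) = 0x01; 0xAC ⊕ 0x01 = 0xAD.
P5: T = 0xC0, S = E(K, T) = 0xBE; 0x26 ⊕ 0xBE = 0x98.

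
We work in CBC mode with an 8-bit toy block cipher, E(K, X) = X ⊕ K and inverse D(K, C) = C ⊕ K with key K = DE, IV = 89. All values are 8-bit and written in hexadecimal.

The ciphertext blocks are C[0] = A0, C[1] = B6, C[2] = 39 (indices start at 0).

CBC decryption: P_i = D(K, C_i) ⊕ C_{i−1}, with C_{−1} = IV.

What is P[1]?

P[1]: D(K, B6) = 68; 68 ⊕ A0 = C8.

P[1] = C8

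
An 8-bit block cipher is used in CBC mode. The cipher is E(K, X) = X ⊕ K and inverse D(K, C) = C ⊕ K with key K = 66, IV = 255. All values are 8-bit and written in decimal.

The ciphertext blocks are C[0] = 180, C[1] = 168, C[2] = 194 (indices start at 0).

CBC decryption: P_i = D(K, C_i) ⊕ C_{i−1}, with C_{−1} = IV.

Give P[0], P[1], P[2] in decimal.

P[0] = 9, P[1] = 94, P[2] = 40

P[0]: D(K, 180) = 246; 246 ⊕ 255 = 9.
P[1]: D(K, 168) = 234; 234 ⊕ 180 = 94.
P[2]: D(K, 194) = 128; 128 ⊕ 168 = 40.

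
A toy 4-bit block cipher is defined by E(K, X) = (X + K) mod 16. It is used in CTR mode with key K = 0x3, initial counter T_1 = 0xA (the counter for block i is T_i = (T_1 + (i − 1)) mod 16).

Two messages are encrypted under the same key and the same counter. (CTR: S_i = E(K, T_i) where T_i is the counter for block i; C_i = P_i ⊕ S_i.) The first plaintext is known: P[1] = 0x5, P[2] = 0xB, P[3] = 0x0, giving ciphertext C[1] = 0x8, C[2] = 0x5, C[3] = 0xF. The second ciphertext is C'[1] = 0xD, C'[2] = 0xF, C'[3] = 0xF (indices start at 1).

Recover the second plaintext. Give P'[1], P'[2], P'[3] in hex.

P'[1] = 0x0, P'[2] = 0x1, P'[3] = 0x0

In CTR with a reused counter, both messages share the same keystream S_i, so C_i ⊕ C'_i = P_i ⊕ P'_i and thus P'_i = P_i ⊕ C_i ⊕ C'_i.
P'[1]: 0x5 ⊕ 0x8 ⊕ 0xD = 0x0.
P'[2]: 0xB ⊕ 0x5 ⊕ 0xF = 0x1.
P'[3]: 0x0 ⊕ 0xF ⊕ 0xF = 0x0.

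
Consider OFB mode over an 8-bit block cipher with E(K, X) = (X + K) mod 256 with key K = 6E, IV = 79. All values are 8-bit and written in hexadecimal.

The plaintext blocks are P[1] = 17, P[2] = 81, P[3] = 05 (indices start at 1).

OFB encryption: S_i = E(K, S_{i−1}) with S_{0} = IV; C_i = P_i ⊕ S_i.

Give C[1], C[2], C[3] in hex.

C[1] = F0, C[2] = D4, C[3] = C6

C[1]: S = E(K, 79) = E7; 17 ⊕ E7 = F0.
C[2]: S = E(K, E7) = 55; 81 ⊕ 55 = D4.
C[3]: S = E(K, 55) = C3; 05 ⊕ C3 = C6.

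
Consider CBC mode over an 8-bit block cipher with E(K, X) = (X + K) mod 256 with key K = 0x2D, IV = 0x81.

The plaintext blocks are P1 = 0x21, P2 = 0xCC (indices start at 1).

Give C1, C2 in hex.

CBC encryption: C_i = E(K, P_i ⊕ C_{i−1}), with C_{0} = IV.
C1: P1 ⊕ 0x81 = 0xA0; E(K, 0xA0) = 0xCD.
C2: P2 ⊕ 0xCD = 0x01; E(K, 0x01) = 0x2E.

C1 = 0xCD, C2 = 0x2E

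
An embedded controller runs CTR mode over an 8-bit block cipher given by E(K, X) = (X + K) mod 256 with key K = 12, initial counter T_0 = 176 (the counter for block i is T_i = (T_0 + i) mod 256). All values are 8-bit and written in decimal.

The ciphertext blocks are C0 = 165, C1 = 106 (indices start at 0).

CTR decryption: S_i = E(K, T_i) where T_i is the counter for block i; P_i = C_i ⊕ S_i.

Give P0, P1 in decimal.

P0: T = 176, S = E(K, T) = 188; 165 ⊕ 188 = 25.
P1: T = 177, S = E(K, T) = 189; 106 ⊕ 189 = 215.

P0 = 25, P1 = 215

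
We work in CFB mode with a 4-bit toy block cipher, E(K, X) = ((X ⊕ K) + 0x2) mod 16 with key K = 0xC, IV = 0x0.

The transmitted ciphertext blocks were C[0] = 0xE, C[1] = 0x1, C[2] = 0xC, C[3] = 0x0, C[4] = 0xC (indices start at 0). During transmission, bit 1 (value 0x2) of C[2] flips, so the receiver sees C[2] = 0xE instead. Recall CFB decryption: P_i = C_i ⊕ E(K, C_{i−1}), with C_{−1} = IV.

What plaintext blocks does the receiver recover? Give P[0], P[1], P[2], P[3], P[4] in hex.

Only C[2] changed, to 0xE. In CFB, a change in C_i flips the same bit in P_i and garbles P_{i+1}. Decrypting the received ciphertext:
P[0]: E(K, 0x0) = 0xE; 0xE ⊕ 0xE = 0x0.
P[1]: E(K, 0xE) = 0x4; 0x1 ⊕ 0x4 = 0x5.
P[2]: E(K, 0x1) = 0xF; 0xE ⊕ 0xF = 0x1.
P[3]: E(K, 0xE) = 0x4; 0x0 ⊕ 0x4 = 0x4.
P[4]: E(K, 0x0) = 0xE; 0xC ⊕ 0xE = 0x2.
Blocks that differ from the original plaintext: P[2], P[3].

P[0] = 0x0, P[1] = 0x5, P[2] = 0x1, P[3] = 0x4, P[4] = 0x2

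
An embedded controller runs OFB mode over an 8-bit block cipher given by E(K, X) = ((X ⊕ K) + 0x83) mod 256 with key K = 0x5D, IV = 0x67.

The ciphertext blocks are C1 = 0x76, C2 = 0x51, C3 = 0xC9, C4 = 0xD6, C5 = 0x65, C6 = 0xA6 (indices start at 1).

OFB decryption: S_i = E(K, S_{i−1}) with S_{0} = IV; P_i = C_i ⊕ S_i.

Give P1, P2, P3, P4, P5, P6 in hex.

P1 = 0xCB, P2 = 0x32, P3 = 0x08, P4 = 0xC9, P5 = 0xA0, P6 = 0xBD

P1: S = E(K, 0x67) = 0xBD; 0x76 ⊕ 0xBD = 0xCB.
P2: S = E(K, 0xBD) = 0x63; 0x51 ⊕ 0x63 = 0x32.
P3: S = E(K, 0x63) = 0xC1; 0xC9 ⊕ 0xC1 = 0x08.
P4: S = E(K, 0xC1) = 0x1F; 0xD6 ⊕ 0x1F = 0xC9.
P5: S = E(K, 0x1F) = 0xC5; 0x65 ⊕ 0xC5 = 0xA0.
P6: S = E(K, 0xC5) = 0x1B; 0xA6 ⊕ 0x1B = 0xBD.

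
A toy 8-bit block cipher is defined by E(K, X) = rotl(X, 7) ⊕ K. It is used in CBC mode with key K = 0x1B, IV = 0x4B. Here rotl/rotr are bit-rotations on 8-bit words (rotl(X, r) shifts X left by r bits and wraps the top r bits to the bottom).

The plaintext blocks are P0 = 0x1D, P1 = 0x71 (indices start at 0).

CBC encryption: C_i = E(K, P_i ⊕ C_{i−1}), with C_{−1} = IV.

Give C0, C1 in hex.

C0: P0 ⊕ 0x4B = 0x56; E(K, 0x56) = 0x30.
C1: P1 ⊕ 0x30 = 0x41; E(K, 0x41) = 0xBB.

C0 = 0x30, C1 = 0xBB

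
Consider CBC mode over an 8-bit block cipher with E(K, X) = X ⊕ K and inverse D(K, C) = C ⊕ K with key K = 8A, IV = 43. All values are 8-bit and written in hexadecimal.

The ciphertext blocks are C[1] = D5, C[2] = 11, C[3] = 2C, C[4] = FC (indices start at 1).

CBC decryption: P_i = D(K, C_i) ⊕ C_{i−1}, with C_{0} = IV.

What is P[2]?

P[2] = 4E

P[2]: D(K, 11) = 9B; 9B ⊕ D5 = 4E.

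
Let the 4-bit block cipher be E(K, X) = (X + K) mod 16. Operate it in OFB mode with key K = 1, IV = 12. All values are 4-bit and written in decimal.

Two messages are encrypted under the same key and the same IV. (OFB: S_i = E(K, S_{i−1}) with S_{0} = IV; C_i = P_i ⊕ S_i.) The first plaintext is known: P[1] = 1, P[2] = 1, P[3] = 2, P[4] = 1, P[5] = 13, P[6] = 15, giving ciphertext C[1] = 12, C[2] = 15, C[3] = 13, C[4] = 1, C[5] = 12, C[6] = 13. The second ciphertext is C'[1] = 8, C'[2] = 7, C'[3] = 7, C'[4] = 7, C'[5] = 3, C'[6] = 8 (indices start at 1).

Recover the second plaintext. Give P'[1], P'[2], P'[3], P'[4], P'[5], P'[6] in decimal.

In OFB with a reused IV, both messages share the same keystream S_i, so C_i ⊕ C'_i = P_i ⊕ P'_i and thus P'_i = P_i ⊕ C_i ⊕ C'_i.
P'[1]: 1 ⊕ 12 ⊕ 8 = 5.
P'[2]: 1 ⊕ 15 ⊕ 7 = 9.
P'[3]: 2 ⊕ 13 ⊕ 7 = 8.
P'[4]: 1 ⊕ 1 ⊕ 7 = 7.
P'[5]: 13 ⊕ 12 ⊕ 3 = 2.
P'[6]: 15 ⊕ 13 ⊕ 8 = 10.

P'[1] = 5, P'[2] = 9, P'[3] = 8, P'[4] = 7, P'[5] = 2, P'[6] = 10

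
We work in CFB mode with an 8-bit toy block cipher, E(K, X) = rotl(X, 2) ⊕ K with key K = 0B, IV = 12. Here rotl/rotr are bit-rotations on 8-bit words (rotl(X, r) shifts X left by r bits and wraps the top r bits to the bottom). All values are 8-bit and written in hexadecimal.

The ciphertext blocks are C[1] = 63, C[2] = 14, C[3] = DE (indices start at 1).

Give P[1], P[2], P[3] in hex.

P[1] = 20, P[2] = 92, P[3] = 85

CFB decryption: P_i = C_i ⊕ E(K, C_{i−1}), with C_{0} = IV.
P[1]: E(K, 12) = 43; 63 ⊕ 43 = 20.
P[2]: E(K, 63) = 86; 14 ⊕ 86 = 92.
P[3]: E(K, 14) = 5B; DE ⊕ 5B = 85.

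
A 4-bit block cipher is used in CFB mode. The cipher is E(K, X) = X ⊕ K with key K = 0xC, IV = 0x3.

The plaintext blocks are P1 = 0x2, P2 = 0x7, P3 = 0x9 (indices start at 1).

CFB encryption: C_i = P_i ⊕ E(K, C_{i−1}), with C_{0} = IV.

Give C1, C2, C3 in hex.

C1 = 0xD, C2 = 0x6, C3 = 0x3

C1: E(K, 0x3) = 0xF; 0x2 ⊕ 0xF = 0xD.
C2: E(K, 0xD) = 0x1; 0x7 ⊕ 0x1 = 0x6.
C3: E(K, 0x6) = 0xA; 0x9 ⊕ 0xA = 0x3.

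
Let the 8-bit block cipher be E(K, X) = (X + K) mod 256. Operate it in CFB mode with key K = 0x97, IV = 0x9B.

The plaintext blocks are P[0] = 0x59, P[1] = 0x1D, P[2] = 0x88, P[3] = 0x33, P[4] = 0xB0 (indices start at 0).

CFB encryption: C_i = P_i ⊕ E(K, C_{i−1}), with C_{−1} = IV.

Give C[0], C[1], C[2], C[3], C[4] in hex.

C[0] = 0x6B, C[1] = 0x1F, C[2] = 0x3E, C[3] = 0xE6, C[4] = 0xCD

C[0]: E(K, 0x9B) = 0x32; 0x59 ⊕ 0x32 = 0x6B.
C[1]: E(K, 0x6B) = 0x02; 0x1D ⊕ 0x02 = 0x1F.
C[2]: E(K, 0x1F) = 0xB6; 0x88 ⊕ 0xB6 = 0x3E.
C[3]: E(K, 0x3E) = 0xD5; 0x33 ⊕ 0xD5 = 0xE6.
C[4]: E(K, 0xE6) = 0x7D; 0xB0 ⊕ 0x7D = 0xCD.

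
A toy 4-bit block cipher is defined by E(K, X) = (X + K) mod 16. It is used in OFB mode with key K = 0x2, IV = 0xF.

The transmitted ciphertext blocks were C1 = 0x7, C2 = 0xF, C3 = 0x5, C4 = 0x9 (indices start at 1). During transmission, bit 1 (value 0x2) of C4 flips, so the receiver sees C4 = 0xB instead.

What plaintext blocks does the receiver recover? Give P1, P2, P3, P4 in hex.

P1 = 0x6, P2 = 0xC, P3 = 0x0, P4 = 0xC

OFB decryption: S_i = E(K, S_{i−1}) with S_{0} = IV; P_i = C_i ⊕ S_i.
Only C4 changed, to 0xB. In OFB, a change in C_i flips the same bit in P_i only; the keystream is unaffected. Decrypting the received ciphertext:
P1: S = E(K, 0xF) = 0x1; 0x7 ⊕ 0x1 = 0x6.
P2: S = E(K, 0x1) = 0x3; 0xF ⊕ 0x3 = 0xC.
P3: S = E(K, 0x3) = 0x5; 0x5 ⊕ 0x5 = 0x0.
P4: S = E(K, 0x5) = 0x7; 0xB ⊕ 0x7 = 0xC.
Blocks that differ from the original plaintext: P4.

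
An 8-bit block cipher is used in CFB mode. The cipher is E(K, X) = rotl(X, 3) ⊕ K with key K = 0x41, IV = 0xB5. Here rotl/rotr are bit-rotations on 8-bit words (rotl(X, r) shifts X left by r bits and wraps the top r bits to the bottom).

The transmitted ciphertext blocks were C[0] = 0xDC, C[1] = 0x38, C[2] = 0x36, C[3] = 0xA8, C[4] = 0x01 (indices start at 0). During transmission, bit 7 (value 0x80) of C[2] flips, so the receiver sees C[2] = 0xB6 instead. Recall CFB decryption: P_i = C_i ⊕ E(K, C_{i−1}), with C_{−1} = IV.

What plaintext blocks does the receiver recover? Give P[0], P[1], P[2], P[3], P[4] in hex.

Only C[2] changed, to 0xB6. In CFB, a change in C_i flips the same bit in P_i and garbles P_{i+1}. Decrypting the received ciphertext:
P[0]: E(K, 0xB5) = 0xEC; 0xDC ⊕ 0xEC = 0x30.
P[1]: E(K, 0xDC) = 0xA7; 0x38 ⊕ 0xA7 = 0x9F.
P[2]: E(K, 0x38) = 0x80; 0xB6 ⊕ 0x80 = 0x36.
P[3]: E(K, 0xB6) = 0xF4; 0xA8 ⊕ 0xF4 = 0x5C.
P[4]: E(K, 0xA8) = 0x04; 0x01 ⊕ 0x04 = 0x05.
Blocks that differ from the original plaintext: P[2], P[3].

P[0] = 0x30, P[1] = 0x9F, P[2] = 0x36, P[3] = 0x5C, P[4] = 0x05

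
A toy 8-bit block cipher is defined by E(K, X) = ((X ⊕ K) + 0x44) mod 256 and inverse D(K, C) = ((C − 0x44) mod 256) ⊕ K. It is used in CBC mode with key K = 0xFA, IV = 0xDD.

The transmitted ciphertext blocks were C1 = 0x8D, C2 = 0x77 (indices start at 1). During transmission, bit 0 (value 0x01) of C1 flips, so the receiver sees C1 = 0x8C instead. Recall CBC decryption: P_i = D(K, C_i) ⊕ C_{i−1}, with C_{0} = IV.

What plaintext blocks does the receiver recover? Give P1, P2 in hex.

Only C1 changed, to 0x8C. In CBC, a change in C_i garbles P_i and flips the same bit in P_{i+1}. Decrypting the received ciphertext:
P1: D(K, 0x8C) = 0xB2; 0xB2 ⊕ 0xDD = 0x6F.
P2: D(K, 0x77) = 0xC9; 0xC9 ⊕ 0x8C = 0x45.
Blocks that differ from the original plaintext: P1, P2.

P1 = 0x6F, P2 = 0x45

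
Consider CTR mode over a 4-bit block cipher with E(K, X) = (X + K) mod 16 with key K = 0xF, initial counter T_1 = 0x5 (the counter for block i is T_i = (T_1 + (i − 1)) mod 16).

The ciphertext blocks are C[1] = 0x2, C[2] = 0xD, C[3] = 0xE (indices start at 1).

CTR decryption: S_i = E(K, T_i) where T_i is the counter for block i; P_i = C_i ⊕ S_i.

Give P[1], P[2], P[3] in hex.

P[1]: T = 0x5, S = E(K, T) = 0x4; 0x2 ⊕ 0x4 = 0x6.
P[2]: T = 0x6, S = E(K, T) = 0x5; 0xD ⊕ 0x5 = 0x8.
P[3]: T = 0x7, S = E(K, T) = 0x6; 0xE ⊕ 0x6 = 0x8.

P[1] = 0x6, P[2] = 0x8, P[3] = 0x8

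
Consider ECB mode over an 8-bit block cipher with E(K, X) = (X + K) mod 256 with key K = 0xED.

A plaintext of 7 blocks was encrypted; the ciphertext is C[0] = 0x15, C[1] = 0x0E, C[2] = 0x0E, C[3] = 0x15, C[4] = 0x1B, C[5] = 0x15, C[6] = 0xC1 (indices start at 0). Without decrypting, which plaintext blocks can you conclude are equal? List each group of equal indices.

ECB encrypts each block independently with the same key, so equal ciphertext blocks imply equal plaintext blocks.
C[0] = C[3] = C[5] = 0x15, so P[0] = P[3] = P[5].
C[1] = C[2] = 0x0E, so P[1] = P[2].

P[0] = P[3] = P[5]; P[1] = P[2]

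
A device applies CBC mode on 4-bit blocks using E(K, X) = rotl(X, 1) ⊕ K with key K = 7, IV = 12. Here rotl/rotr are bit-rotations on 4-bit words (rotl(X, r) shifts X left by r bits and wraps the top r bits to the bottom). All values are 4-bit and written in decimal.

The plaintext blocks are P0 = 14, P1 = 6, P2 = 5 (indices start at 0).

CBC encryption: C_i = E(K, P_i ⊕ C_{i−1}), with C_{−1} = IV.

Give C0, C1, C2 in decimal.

C0 = 3, C1 = 13, C2 = 6

C0: P0 ⊕ 12 = 2; E(K, 2) = 3.
C1: P1 ⊕ 3 = 5; E(K, 5) = 13.
C2: P2 ⊕ 13 = 8; E(K, 8) = 6.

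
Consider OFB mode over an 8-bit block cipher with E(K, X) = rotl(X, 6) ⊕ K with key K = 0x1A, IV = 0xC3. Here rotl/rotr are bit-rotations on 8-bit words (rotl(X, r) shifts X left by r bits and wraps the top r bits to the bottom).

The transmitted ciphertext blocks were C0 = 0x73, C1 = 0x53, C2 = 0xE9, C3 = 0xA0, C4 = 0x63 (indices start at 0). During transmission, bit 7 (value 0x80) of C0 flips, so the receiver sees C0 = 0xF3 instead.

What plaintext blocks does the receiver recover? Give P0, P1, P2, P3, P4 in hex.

P0 = 0x19, P1 = 0xF3, P2 = 0xDB, P3 = 0x36, P4 = 0xDC

OFB decryption: S_i = E(K, S_{i−1}) with S_{−1} = IV; P_i = C_i ⊕ S_i.
Only C0 changed, to 0xF3. In OFB, a change in C_i flips the same bit in P_i only; the keystream is unaffected. Decrypting the received ciphertext:
P0: S = E(K, 0xC3) = 0xEA; 0xF3 ⊕ 0xEA = 0x19.
P1: S = E(K, 0xEA) = 0xA0; 0x53 ⊕ 0xA0 = 0xF3.
P2: S = E(K, 0xA0) = 0x32; 0xE9 ⊕ 0x32 = 0xDB.
P3: S = E(K, 0x32) = 0x96; 0xA0 ⊕ 0x96 = 0x36.
P4: S = E(K, 0x96) = 0xBF; 0x63 ⊕ 0xBF = 0xDC.
Blocks that differ from the original plaintext: P0.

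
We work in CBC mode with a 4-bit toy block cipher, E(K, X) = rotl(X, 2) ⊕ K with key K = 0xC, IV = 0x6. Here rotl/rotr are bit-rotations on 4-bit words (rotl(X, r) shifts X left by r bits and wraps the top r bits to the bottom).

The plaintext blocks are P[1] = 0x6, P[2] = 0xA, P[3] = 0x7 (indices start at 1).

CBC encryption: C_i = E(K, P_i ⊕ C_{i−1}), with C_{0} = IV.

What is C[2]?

C[1]: P[1] ⊕ 0x6 = 0x0; E(K, 0x0) = 0xC.
C[2]: P[2] ⊕ 0xC = 0x6; E(K, 0x6) = 0x5.

C[2] = 0x5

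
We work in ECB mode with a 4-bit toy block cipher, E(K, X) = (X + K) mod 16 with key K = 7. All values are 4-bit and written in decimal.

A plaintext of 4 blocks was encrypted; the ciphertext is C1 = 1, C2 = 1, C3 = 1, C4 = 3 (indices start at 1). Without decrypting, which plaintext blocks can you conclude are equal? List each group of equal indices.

P1 = P2 = P3

ECB encrypts each block independently with the same key, so equal ciphertext blocks imply equal plaintext blocks.
C1 = C2 = C3 = 1, so P1 = P2 = P3.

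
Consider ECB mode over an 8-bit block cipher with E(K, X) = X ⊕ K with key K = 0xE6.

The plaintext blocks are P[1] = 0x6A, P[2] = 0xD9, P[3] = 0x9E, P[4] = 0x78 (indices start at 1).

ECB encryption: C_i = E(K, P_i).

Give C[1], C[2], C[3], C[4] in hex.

C[1]: E(K, 0x6A) = 0x8C.
C[2]: E(K, 0xD9) = 0x3F.
C[3]: E(K, 0x9E) = 0x78.
C[4]: E(K, 0x78) = 0x9E.

C[1] = 0x8C, C[2] = 0x3F, C[3] = 0x78, C[4] = 0x9E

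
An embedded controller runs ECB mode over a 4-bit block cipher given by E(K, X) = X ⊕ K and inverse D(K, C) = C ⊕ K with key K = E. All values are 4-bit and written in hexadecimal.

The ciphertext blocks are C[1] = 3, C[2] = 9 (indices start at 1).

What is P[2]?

P[2] = 7

ECB decryption: P_i = D(K, C_i).
P[2]: D(K, 9) = 7.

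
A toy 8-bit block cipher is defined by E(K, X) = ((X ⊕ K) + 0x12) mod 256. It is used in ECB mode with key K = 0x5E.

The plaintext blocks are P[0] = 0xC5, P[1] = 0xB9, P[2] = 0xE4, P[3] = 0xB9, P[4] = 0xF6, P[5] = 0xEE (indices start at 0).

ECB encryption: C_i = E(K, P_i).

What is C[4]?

C[4]: E(K, 0xF6) = 0xBA.

C[4] = 0xBA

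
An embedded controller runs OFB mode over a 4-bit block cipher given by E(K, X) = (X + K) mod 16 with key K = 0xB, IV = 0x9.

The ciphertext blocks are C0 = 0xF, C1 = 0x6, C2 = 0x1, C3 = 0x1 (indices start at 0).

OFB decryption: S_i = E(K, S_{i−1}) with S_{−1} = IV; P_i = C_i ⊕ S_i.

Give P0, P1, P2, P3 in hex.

P0 = 0xB, P1 = 0x9, P2 = 0xB, P3 = 0x4

P0: S = E(K, 0x9) = 0x4; 0xF ⊕ 0x4 = 0xB.
P1: S = E(K, 0x4) = 0xF; 0x6 ⊕ 0xF = 0x9.
P2: S = E(K, 0xF) = 0xA; 0x1 ⊕ 0xA = 0xB.
P3: S = E(K, 0xA) = 0x5; 0x1 ⊕ 0x5 = 0x4.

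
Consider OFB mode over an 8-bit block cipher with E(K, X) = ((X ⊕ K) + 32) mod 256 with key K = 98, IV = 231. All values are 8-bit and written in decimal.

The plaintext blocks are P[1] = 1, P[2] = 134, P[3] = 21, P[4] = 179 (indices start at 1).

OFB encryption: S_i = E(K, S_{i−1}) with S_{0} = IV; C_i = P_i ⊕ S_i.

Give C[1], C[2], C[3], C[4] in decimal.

C[1] = 164, C[2] = 97, C[3] = 176, C[4] = 84

C[1]: S = E(K, 231) = 165; 1 ⊕ 165 = 164.
C[2]: S = E(K, 165) = 231; 134 ⊕ 231 = 97.
C[3]: S = E(K, 231) = 165; 21 ⊕ 165 = 176.
C[4]: S = E(K, 165) = 231; 179 ⊕ 231 = 84.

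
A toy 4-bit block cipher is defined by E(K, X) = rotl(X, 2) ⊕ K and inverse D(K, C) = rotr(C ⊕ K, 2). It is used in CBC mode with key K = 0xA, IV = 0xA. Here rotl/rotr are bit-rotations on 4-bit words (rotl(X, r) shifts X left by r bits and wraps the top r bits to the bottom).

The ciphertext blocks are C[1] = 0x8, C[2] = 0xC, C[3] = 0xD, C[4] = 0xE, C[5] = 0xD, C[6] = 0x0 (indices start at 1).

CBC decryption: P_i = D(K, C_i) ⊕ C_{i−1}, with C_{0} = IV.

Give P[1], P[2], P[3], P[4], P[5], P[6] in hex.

P[1] = 0x2, P[2] = 0x1, P[3] = 0x1, P[4] = 0xC, P[5] = 0x3, P[6] = 0x7

P[1]: D(K, 0x8) = 0x8; 0x8 ⊕ 0xA = 0x2.
P[2]: D(K, 0xC) = 0x9; 0x9 ⊕ 0x8 = 0x1.
P[3]: D(K, 0xD) = 0xD; 0xD ⊕ 0xC = 0x1.
P[4]: D(K, 0xE) = 0x1; 0x1 ⊕ 0xD = 0xC.
P[5]: D(K, 0xD) = 0xD; 0xD ⊕ 0xE = 0x3.
P[6]: D(K, 0x0) = 0xA; 0xA ⊕ 0xD = 0x7.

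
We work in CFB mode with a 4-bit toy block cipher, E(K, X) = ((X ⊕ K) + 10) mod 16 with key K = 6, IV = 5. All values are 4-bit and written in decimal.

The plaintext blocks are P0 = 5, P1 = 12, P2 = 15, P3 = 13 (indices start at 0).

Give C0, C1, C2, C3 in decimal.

C0 = 8, C1 = 4, C2 = 3, C3 = 2

CFB encryption: C_i = P_i ⊕ E(K, C_{i−1}), with C_{−1} = IV.
C0: E(K, 5) = 13; 5 ⊕ 13 = 8.
C1: E(K, 8) = 8; 12 ⊕ 8 = 4.
C2: E(K, 4) = 12; 15 ⊕ 12 = 3.
C3: E(K, 3) = 15; 13 ⊕ 15 = 2.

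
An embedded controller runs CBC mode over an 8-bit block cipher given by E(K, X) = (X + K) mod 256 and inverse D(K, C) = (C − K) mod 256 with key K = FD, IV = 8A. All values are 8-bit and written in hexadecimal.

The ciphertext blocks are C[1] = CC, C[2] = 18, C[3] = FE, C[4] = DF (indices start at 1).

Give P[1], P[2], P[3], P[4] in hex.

P[1] = 45, P[2] = D7, P[3] = 19, P[4] = 1C

CBC decryption: P_i = D(K, C_i) ⊕ C_{i−1}, with C_{0} = IV.
P[1]: D(K, CC) = CF; CF ⊕ 8A = 45.
P[2]: D(K, 18) = 1B; 1B ⊕ CC = D7.
P[3]: D(K, FE) = 01; 01 ⊕ 18 = 19.
P[4]: D(K, DF) = E2; E2 ⊕ FE = 1C.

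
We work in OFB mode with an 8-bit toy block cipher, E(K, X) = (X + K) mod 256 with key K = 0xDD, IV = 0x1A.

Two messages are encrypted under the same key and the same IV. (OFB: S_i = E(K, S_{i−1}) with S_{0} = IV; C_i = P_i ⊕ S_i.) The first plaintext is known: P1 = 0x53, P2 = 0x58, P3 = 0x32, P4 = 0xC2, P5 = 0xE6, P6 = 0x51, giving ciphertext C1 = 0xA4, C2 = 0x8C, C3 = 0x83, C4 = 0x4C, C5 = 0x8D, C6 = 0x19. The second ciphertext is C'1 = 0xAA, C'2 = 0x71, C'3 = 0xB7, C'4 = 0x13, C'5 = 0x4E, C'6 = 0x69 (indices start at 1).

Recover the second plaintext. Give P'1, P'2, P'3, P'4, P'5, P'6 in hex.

P'1 = 0x5D, P'2 = 0xA5, P'3 = 0x06, P'4 = 0x9D, P'5 = 0x25, P'6 = 0x21

In OFB with a reused IV, both messages share the same keystream S_i, so C_i ⊕ C'_i = P_i ⊕ P'_i and thus P'_i = P_i ⊕ C_i ⊕ C'_i.
P'1: 0x53 ⊕ 0xA4 ⊕ 0xAA = 0x5D.
P'2: 0x58 ⊕ 0x8C ⊕ 0x71 = 0xA5.
P'3: 0x32 ⊕ 0x83 ⊕ 0xB7 = 0x06.
P'4: 0xC2 ⊕ 0x4C ⊕ 0x13 = 0x9D.
P'5: 0xE6 ⊕ 0x8D ⊕ 0x4E = 0x25.
P'6: 0x51 ⊕ 0x19 ⊕ 0x69 = 0x21.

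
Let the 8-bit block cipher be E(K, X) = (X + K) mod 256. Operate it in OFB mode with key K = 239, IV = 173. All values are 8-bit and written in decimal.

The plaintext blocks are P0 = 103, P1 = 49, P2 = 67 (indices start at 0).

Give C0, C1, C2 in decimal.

OFB encryption: S_i = E(K, S_{i−1}) with S_{−1} = IV; C_i = P_i ⊕ S_i.
C0: S = E(K, 173) = 156; 103 ⊕ 156 = 251.
C1: S = E(K, 156) = 139; 49 ⊕ 139 = 186.
C2: S = E(K, 139) = 122; 67 ⊕ 122 = 57.

C0 = 251, C1 = 186, C2 = 57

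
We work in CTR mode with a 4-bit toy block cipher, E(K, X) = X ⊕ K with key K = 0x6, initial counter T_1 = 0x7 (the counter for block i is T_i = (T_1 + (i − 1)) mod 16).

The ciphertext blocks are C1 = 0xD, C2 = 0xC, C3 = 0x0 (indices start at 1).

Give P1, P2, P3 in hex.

P1 = 0xC, P2 = 0x2, P3 = 0xF

CTR decryption: S_i = E(K, T_i) where T_i is the counter for block i; P_i = C_i ⊕ S_i.
P1: T = 0x7, S = E(K, T) = 0x1; 0xD ⊕ 0x1 = 0xC.
P2: T = 0x8, S = E(K, T) = 0xE; 0xC ⊕ 0xE = 0x2.
P3: T = 0x9, S = E(K, T) = 0xF; 0x0 ⊕ 0xF = 0xF.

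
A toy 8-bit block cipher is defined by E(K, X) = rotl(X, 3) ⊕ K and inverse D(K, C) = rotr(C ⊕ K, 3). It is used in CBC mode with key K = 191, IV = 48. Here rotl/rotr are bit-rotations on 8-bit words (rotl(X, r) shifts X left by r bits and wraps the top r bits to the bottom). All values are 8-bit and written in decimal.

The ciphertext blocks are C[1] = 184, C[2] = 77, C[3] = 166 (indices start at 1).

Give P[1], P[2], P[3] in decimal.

CBC decryption: P_i = D(K, C_i) ⊕ C_{i−1}, with C_{0} = IV.
P[1]: D(K, 184) = 224; 224 ⊕ 48 = 208.
P[2]: D(K, 77) = 94; 94 ⊕ 184 = 230.
P[3]: D(K, 166) = 35; 35 ⊕ 77 = 110.

P[1] = 208, P[2] = 230, P[3] = 110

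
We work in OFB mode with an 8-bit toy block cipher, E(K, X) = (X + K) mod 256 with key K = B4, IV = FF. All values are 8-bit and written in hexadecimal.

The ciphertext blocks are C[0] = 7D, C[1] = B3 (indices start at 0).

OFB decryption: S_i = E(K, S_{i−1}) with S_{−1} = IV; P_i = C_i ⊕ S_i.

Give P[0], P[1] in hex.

P[0]: S = E(K, FF) = B3; 7D ⊕ B3 = CE.
P[1]: S = E(K, B3) = 67; B3 ⊕ 67 = D4.

P[0] = CE, P[1] = D4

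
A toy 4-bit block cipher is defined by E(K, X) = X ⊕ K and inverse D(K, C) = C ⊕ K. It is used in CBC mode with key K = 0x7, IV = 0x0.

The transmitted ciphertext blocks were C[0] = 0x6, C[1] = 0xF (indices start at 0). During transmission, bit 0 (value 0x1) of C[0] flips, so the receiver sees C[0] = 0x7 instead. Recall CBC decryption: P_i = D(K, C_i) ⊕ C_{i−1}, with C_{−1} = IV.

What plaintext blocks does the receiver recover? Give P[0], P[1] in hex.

P[0] = 0x0, P[1] = 0xF

Only C[0] changed, to 0x7. In CBC, a change in C_i garbles P_i and flips the same bit in P_{i+1}. Decrypting the received ciphertext:
P[0]: D(K, 0x7) = 0x0; 0x0 ⊕ 0x0 = 0x0.
P[1]: D(K, 0xF) = 0x8; 0x8 ⊕ 0x7 = 0xF.
Blocks that differ from the original plaintext: P[0], P[1].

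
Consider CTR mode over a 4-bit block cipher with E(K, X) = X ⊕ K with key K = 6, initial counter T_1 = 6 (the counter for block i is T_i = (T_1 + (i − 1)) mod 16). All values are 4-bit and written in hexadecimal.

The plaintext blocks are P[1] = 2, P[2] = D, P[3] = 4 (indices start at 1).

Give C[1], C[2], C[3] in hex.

C[1] = 2, C[2] = C, C[3] = A

CTR encryption: S_i = E(K, T_i) where T_i is the counter for block i; C_i = P_i ⊕ S_i.
C[1]: T = 6, S = E(K, T) = 0; 2 ⊕ 0 = 2.
C[2]: T = 7, S = E(K, T) = 1; D ⊕ 1 = C.
C[3]: T = 8, S = E(K, T) = E; 4 ⊕ E = A.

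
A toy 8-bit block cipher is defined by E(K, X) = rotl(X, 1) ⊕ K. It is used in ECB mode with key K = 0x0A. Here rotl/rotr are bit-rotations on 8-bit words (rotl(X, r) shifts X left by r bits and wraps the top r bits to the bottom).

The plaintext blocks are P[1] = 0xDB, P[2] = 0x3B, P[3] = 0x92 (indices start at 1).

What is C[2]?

C[2] = 0x7C

ECB encryption: C_i = E(K, P_i).
C[2]: E(K, 0x3B) = 0x7C.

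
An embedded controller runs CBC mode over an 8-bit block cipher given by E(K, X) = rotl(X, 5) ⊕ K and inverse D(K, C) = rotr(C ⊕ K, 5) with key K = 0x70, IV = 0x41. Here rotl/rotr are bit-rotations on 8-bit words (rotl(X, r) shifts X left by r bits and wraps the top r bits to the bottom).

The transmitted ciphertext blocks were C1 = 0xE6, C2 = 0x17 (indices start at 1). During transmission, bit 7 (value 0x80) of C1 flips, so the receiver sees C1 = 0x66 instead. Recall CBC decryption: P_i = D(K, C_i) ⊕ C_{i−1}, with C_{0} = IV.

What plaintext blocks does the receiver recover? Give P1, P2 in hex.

P1 = 0xF1, P2 = 0x5D

Only C1 changed, to 0x66. In CBC, a change in C_i garbles P_i and flips the same bit in P_{i+1}. Decrypting the received ciphertext:
P1: D(K, 0x66) = 0xB0; 0xB0 ⊕ 0x41 = 0xF1.
P2: D(K, 0x17) = 0x3B; 0x3B ⊕ 0x66 = 0x5D.
Blocks that differ from the original plaintext: P1, P2.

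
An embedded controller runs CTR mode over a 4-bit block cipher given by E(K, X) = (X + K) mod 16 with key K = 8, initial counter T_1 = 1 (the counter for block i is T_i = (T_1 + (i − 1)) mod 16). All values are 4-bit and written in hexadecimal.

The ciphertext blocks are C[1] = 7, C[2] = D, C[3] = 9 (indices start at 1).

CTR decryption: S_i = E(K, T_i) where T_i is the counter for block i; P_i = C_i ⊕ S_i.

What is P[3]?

P[3] = 2

P[3]: T = 3, S = E(K, T) = B; 9 ⊕ B = 2.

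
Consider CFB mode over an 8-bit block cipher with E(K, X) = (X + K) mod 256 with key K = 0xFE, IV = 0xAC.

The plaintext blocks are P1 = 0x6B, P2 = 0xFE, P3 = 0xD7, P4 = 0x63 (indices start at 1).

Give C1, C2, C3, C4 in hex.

C1 = 0xC1, C2 = 0x41, C3 = 0xE8, C4 = 0x85

CFB encryption: C_i = P_i ⊕ E(K, C_{i−1}), with C_{0} = IV.
C1: E(K, 0xAC) = 0xAA; 0x6B ⊕ 0xAA = 0xC1.
C2: E(K, 0xC1) = 0xBF; 0xFE ⊕ 0xBF = 0x41.
C3: E(K, 0x41) = 0x3F; 0xD7 ⊕ 0x3F = 0xE8.
C4: E(K, 0xE8) = 0xE6; 0x63 ⊕ 0xE6 = 0x85.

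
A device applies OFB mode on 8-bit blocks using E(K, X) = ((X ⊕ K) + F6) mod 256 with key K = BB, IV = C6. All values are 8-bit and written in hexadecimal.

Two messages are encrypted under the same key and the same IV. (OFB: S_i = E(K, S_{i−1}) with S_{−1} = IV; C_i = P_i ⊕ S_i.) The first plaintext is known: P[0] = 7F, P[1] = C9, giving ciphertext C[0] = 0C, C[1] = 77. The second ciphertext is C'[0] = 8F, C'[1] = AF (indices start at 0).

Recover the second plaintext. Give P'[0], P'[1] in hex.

In OFB with a reused IV, both messages share the same keystream S_i, so C_i ⊕ C'_i = P_i ⊕ P'_i and thus P'_i = P_i ⊕ C_i ⊕ C'_i.
P'[0]: 7F ⊕ 0C ⊕ 8F = FC.
P'[1]: C9 ⊕ 77 ⊕ AF = 11.

P'[0] = FC, P'[1] = 11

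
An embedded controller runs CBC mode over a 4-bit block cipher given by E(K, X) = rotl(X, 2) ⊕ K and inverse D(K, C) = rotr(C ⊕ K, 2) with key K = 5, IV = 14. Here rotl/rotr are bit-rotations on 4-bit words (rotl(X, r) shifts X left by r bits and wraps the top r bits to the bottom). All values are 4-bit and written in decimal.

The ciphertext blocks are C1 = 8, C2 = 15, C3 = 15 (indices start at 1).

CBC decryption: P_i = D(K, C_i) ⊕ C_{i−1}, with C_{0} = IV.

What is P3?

P3: D(K, 15) = 10; 10 ⊕ 15 = 5.

P3 = 5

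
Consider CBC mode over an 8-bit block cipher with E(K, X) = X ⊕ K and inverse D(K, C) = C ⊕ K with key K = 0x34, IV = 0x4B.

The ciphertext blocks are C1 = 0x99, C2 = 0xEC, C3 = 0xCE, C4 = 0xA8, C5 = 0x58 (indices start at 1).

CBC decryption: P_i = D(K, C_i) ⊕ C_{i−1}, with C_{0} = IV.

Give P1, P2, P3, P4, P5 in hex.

P1 = 0xE6, P2 = 0x41, P3 = 0x16, P4 = 0x52, P5 = 0xC4

P1: D(K, 0x99) = 0xAD; 0xAD ⊕ 0x4B = 0xE6.
P2: D(K, 0xEC) = 0xD8; 0xD8 ⊕ 0x99 = 0x41.
P3: D(K, 0xCE) = 0xFA; 0xFA ⊕ 0xEC = 0x16.
P4: D(K, 0xA8) = 0x9C; 0x9C ⊕ 0xCE = 0x52.
P5: D(K, 0x58) = 0x6C; 0x6C ⊕ 0xA8 = 0xC4.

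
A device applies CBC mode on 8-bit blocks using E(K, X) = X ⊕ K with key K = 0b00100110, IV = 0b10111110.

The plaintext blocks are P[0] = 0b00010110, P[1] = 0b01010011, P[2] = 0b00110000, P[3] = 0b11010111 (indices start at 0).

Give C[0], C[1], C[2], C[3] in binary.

C[0] = 0b10001110, C[1] = 0b11111011, C[2] = 0b11101101, C[3] = 0b00011100

CBC encryption: C_i = E(K, P_i ⊕ C_{i−1}), with C_{−1} = IV.
C[0]: P[0] ⊕ 0b10111110 = 0b10101000; E(K, 0b10101000) = 0b10001110.
C[1]: P[1] ⊕ 0b10001110 = 0b11011101; E(K, 0b11011101) = 0b11111011.
C[2]: P[2] ⊕ 0b11111011 = 0b11001011; E(K, 0b11001011) = 0b11101101.
C[3]: P[3] ⊕ 0b11101101 = 0b00111010; E(K, 0b00111010) = 0b00011100.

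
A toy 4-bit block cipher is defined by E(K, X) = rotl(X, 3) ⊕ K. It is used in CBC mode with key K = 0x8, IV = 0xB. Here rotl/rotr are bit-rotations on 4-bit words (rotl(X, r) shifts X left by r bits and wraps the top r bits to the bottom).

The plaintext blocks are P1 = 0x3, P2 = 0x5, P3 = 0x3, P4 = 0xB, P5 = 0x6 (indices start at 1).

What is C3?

C3 = 0x3

CBC encryption: C_i = E(K, P_i ⊕ C_{i−1}), with C_{0} = IV.
C1: P1 ⊕ 0xB = 0x8; E(K, 0x8) = 0xC.
C2: P2 ⊕ 0xC = 0x9; E(K, 0x9) = 0x4.
C3: P3 ⊕ 0x4 = 0x7; E(K, 0x7) = 0x3.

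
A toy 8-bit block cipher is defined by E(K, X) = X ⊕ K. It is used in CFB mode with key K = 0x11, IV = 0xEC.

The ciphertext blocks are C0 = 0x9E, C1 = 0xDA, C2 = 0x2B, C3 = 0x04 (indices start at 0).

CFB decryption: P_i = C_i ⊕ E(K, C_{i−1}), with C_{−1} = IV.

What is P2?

P2: E(K, 0xDA) = 0xCB; 0x2B ⊕ 0xCB = 0xE0.

P2 = 0xE0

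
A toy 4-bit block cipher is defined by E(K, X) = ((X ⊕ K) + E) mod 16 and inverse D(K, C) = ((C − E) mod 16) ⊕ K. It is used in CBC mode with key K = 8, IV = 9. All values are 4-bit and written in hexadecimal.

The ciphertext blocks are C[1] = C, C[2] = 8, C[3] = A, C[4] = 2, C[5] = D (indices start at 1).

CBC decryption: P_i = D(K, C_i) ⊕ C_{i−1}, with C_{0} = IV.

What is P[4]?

P[4]: D(K, 2) = C; C ⊕ A = 6.

P[4] = 6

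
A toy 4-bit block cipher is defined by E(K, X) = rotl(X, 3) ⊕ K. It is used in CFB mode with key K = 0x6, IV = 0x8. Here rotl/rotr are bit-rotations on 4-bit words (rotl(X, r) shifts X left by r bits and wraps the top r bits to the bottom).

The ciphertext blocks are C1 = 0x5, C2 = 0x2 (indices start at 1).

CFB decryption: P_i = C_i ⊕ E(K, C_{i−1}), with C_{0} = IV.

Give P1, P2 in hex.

P1: E(K, 0x8) = 0x2; 0x5 ⊕ 0x2 = 0x7.
P2: E(K, 0x5) = 0xC; 0x2 ⊕ 0xC = 0xE.

P1 = 0x7, P2 = 0xE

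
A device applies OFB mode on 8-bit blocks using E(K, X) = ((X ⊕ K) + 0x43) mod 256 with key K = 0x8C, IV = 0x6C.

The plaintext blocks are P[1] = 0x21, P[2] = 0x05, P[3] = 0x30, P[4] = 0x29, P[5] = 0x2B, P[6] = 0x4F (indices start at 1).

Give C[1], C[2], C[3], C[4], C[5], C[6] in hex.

OFB encryption: S_i = E(K, S_{i−1}) with S_{0} = IV; C_i = P_i ⊕ S_i.
C[1]: S = E(K, 0x6C) = 0x23; 0x21 ⊕ 0x23 = 0x02.
C[2]: S = E(K, 0x23) = 0xF2; 0x05 ⊕ 0xF2 = 0xF7.
C[3]: S = E(K, 0xF2) = 0xC1; 0x30 ⊕ 0xC1 = 0xF1.
C[4]: S = E(K, 0xC1) = 0x90; 0x29 ⊕ 0x90 = 0xB9.
C[5]: S = E(K, 0x90) = 0x5F; 0x2B ⊕ 0x5F = 0x74.
C[6]: S = E(K, 0x5F) = 0x16; 0x4F ⊕ 0x16 = 0x59.

C[1] = 0x02, C[2] = 0xF7, C[3] = 0xF1, C[4] = 0xB9, C[5] = 0x74, C[6] = 0x59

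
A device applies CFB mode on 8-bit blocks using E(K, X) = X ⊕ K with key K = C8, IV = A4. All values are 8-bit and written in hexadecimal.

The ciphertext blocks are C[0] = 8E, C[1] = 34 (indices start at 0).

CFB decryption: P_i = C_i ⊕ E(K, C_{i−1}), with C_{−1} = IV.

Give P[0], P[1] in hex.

P[0]: E(K, A4) = 6C; 8E ⊕ 6C = E2.
P[1]: E(K, 8E) = 46; 34 ⊕ 46 = 72.

P[0] = E2, P[1] = 72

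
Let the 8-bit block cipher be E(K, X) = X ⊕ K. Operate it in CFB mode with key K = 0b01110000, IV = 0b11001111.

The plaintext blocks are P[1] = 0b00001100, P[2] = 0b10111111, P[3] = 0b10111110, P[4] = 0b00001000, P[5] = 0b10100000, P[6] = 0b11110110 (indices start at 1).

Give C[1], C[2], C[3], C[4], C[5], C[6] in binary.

CFB encryption: C_i = P_i ⊕ E(K, C_{i−1}), with C_{0} = IV.
C[1]: E(K, 0b11001111) = 0b10111111; 0b00001100 ⊕ 0b10111111 = 0b10110011.
C[2]: E(K, 0b10110011) = 0b11000011; 0b10111111 ⊕ 0b11000011 = 0b01111100.
C[3]: E(K, 0b01111100) = 0b00001100; 0b10111110 ⊕ 0b00001100 = 0b10110010.
C[4]: E(K, 0b10110010) = 0b11000010; 0b00001000 ⊕ 0b11000010 = 0b11001010.
C[5]: E(K, 0b11001010) = 0b10111010; 0b10100000 ⊕ 0b10111010 = 0b00011010.
C[6]: E(K, 0b00011010) = 0b01101010; 0b11110110 ⊕ 0b01101010 = 0b10011100.

C[1] = 0b10110011, C[2] = 0b01111100, C[3] = 0b10110010, C[4] = 0b11001010, C[5] = 0b00011010, C[6] = 0b10011100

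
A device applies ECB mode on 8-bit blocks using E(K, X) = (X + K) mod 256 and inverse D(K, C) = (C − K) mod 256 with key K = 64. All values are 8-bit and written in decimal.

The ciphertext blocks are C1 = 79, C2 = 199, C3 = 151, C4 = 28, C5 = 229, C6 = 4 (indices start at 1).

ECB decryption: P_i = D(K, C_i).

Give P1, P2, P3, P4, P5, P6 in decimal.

P1 = 15, P2 = 135, P3 = 87, P4 = 220, P5 = 165, P6 = 196

P1: D(K, 79) = 15.
P2: D(K, 199) = 135.
P3: D(K, 151) = 87.
P4: D(K, 28) = 220.
P5: D(K, 229) = 165.
P6: D(K, 4) = 196.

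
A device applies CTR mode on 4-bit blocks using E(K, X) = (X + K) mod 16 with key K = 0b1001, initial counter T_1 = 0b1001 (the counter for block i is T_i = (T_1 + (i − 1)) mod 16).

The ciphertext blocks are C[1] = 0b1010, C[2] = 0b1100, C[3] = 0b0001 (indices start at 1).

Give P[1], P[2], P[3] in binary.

CTR decryption: S_i = E(K, T_i) where T_i is the counter for block i; P_i = C_i ⊕ S_i.
P[1]: T = 0b1001, S = E(K, T) = 0b0010; 0b1010 ⊕ 0b0010 = 0b1000.
P[2]: T = 0b1010, S = E(K, T) = 0b0011; 0b1100 ⊕ 0b0011 = 0b1111.
P[3]: T = 0b1011, S = E(K, T) = 0b0100; 0b0001 ⊕ 0b0100 = 0b0101.

P[1] = 0b1000, P[2] = 0b1111, P[3] = 0b0101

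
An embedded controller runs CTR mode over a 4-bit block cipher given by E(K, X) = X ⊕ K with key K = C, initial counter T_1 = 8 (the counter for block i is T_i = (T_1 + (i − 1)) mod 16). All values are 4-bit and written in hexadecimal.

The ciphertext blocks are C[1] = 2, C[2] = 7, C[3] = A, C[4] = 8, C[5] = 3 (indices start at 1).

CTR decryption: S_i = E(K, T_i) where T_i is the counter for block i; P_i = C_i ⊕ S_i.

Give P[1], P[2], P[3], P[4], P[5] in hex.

P[1]: T = 8, S = E(K, T) = 4; 2 ⊕ 4 = 6.
P[2]: T = 9, S = E(K, T) = 5; 7 ⊕ 5 = 2.
P[3]: T = A, S = E(K, T) = 6; A ⊕ 6 = C.
P[4]: T = B, S = E(K, T) = 7; 8 ⊕ 7 = F.
P[5]: T = C, S = E(K, T) = 0; 3 ⊕ 0 = 3.

P[1] = 6, P[2] = 2, P[3] = C, P[4] = F, P[5] = 3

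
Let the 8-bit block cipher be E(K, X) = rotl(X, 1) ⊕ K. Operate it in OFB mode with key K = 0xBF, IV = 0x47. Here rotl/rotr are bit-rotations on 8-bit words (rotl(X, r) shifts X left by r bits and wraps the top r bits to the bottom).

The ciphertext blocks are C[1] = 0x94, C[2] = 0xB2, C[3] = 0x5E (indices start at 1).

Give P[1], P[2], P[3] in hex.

P[1] = 0xA5, P[2] = 0x6F, P[3] = 0x5A

OFB decryption: S_i = E(K, S_{i−1}) with S_{0} = IV; P_i = C_i ⊕ S_i.
P[1]: S = E(K, 0x47) = 0x31; 0x94 ⊕ 0x31 = 0xA5.
P[2]: S = E(K, 0x31) = 0xDD; 0xB2 ⊕ 0xDD = 0x6F.
P[3]: S = E(K, 0xDD) = 0x04; 0x5E ⊕ 0x04 = 0x5A.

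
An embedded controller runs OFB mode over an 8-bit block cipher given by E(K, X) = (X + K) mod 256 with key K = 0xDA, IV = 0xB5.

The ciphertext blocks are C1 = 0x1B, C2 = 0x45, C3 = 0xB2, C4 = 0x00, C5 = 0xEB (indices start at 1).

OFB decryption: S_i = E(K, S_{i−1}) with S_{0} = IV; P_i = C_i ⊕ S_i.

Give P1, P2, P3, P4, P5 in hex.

P1 = 0x94, P2 = 0x2C, P3 = 0xF1, P4 = 0x1D, P5 = 0x1C

P1: S = E(K, 0xB5) = 0x8F; 0x1B ⊕ 0x8F = 0x94.
P2: S = E(K, 0x8F) = 0x69; 0x45 ⊕ 0x69 = 0x2C.
P3: S = E(K, 0x69) = 0x43; 0xB2 ⊕ 0x43 = 0xF1.
P4: S = E(K, 0x43) = 0x1D; 0x00 ⊕ 0x1D = 0x1D.
P5: S = E(K, 0x1D) = 0xF7; 0xEB ⊕ 0xF7 = 0x1C.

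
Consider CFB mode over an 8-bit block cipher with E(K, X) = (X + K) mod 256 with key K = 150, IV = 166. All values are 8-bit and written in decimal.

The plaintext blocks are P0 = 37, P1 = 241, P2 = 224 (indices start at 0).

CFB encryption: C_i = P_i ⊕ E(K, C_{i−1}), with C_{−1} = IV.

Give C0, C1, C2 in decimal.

C0: E(K, 166) = 60; 37 ⊕ 60 = 25.
C1: E(K, 25) = 175; 241 ⊕ 175 = 94.
C2: E(K, 94) = 244; 224 ⊕ 244 = 20.

C0 = 25, C1 = 94, C2 = 20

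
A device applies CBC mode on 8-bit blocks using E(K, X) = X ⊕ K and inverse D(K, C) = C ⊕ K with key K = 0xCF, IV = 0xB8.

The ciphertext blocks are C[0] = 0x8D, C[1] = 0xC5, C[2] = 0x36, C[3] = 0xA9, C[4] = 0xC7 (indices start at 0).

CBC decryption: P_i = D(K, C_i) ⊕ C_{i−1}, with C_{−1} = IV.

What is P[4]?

P[4] = 0xA1

P[4]: D(K, 0xC7) = 0x08; 0x08 ⊕ 0xA9 = 0xA1.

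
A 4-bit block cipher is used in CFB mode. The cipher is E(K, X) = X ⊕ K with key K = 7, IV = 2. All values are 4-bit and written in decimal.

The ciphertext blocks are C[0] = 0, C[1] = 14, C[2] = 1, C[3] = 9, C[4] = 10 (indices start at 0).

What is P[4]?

CFB decryption: P_i = C_i ⊕ E(K, C_{i−1}), with C_{−1} = IV.
P[4]: E(K, 9) = 14; 10 ⊕ 14 = 4.

P[4] = 4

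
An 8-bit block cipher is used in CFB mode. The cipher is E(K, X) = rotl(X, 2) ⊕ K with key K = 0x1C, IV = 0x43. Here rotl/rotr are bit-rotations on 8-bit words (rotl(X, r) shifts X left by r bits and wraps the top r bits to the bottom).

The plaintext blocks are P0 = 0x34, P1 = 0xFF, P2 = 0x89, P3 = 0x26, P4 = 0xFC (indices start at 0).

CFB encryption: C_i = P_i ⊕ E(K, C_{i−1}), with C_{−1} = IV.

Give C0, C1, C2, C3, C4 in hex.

C0 = 0x25, C1 = 0x77, C2 = 0x48, C3 = 0x1B, C4 = 0x8C

C0: E(K, 0x43) = 0x11; 0x34 ⊕ 0x11 = 0x25.
C1: E(K, 0x25) = 0x88; 0xFF ⊕ 0x88 = 0x77.
C2: E(K, 0x77) = 0xC1; 0x89 ⊕ 0xC1 = 0x48.
C3: E(K, 0x48) = 0x3D; 0x26 ⊕ 0x3D = 0x1B.
C4: E(K, 0x1B) = 0x70; 0xFC ⊕ 0x70 = 0x8C.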